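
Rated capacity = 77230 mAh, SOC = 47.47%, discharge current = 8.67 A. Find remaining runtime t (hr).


Convert: C_total = 77230 mAh = 77.23 Ah
Step 1: remaining = SOC/100 * C_total = 47.47/100 * 77.23 = 36.661 Ah
Step 2: t = remaining / I = 36.661 / 8.67 = 4.228 hr

4.228 hr


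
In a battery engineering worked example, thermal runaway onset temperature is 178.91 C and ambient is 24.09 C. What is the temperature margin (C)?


margin = T_onset - T_ambient = 178.91 - 24.09 = 154.82 C

154.82 C


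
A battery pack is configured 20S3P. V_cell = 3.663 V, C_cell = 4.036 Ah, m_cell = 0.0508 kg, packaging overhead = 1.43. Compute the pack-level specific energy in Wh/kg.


Step 1: V_pack = 20 * 3.663 = 73.26 V
Step 2: C_pack = 3 * 4.036 = 12.108 Ah
Step 3: E_pack = V_pack * C_pack = 73.26 * 12.108 = 887.03 Wh
Step 4: m_pack = 20 * 3 * 0.0508 * 1.43 = 4.3586 kg
Step 5: ED = E_pack / m_pack = 887.03 / 4.3586 = 203.5 Wh/kg

203.5 Wh/kg


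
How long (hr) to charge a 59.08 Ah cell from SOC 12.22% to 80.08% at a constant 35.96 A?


Step 1: dSOC = 80.08% - 12.22% = 67.86%
Step 2: delta_Ah = 59.08 * 67.86 / 100 = 40.092 Ah
Step 3: t = 40.092 / 35.96 = 1.115 hr

1.115 hr


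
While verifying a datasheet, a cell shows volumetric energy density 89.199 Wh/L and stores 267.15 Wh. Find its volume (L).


V = E / ED = 267.15 / 89.199 = 2.995 L

2.995 L


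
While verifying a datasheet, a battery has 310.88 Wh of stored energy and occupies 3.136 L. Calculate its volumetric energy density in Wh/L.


ED = E / V = 310.88 / 3.136 = 99.13 Wh/L

99.13 Wh/L


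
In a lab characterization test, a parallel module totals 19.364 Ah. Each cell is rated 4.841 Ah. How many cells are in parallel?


n = C_total / C_cell = 19.364 / 4.841 = 4

4


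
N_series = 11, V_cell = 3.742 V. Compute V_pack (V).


V_pack = n * V_cell = 11 * 3.742 = 41.162 V

41.162 V


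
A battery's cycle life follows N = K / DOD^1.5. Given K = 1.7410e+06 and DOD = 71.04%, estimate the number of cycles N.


Step 1: DOD^1.5 = 71.04^1.5 = 598.76
Step 2: N = 1.7410e+06 / 598.76 = 2908 cycles

2908 cycles


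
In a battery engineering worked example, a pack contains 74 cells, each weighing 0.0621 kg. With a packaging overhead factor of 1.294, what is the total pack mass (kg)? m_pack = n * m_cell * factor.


m_pack = n * m_cell * overhead = 74 * 0.0621 * 1.294 = 5.946 kg

5.946 kg


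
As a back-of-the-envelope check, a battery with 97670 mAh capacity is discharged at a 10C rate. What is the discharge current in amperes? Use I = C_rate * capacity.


Convert: capacity = 97670 mAh = 97.67 Ah
At 10C: I = 10 * 97.67 Ah = 976.7 A

976.7 A


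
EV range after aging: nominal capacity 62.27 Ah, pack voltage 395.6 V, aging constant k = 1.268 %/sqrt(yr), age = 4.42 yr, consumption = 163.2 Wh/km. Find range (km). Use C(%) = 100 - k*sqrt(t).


Step 1: capacity retention = 100 - 1.268 * sqrt(4.42) = 100 - 1.268 * 2.1024 = 97.334%
Step 2: C_now = 62.27 * 97.334/100 = 60.61 Ah
Step 3: E_pack = V * C_now = 395.6 * 60.61 = 23977 Wh
Step 4: range = E_pack / consumption = 23977 / 163.2 = 146.9 km

146.9 km


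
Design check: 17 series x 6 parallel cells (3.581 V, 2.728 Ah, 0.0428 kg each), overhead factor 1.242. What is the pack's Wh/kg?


Step 1: V_pack = 17 * 3.581 = 60.877 V
Step 2: C_pack = 6 * 2.728 = 16.368 Ah
Step 3: E_pack = V_pack * C_pack = 60.877 * 16.368 = 996.43 Wh
Step 4: m_pack = 17 * 6 * 0.0428 * 1.242 = 5.4221 kg
Step 5: ED = E_pack / m_pack = 996.43 / 5.4221 = 183.8 Wh/kg

183.8 Wh/kg


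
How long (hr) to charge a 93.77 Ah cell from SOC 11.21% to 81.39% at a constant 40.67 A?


delta_Ah = 93.77 * (81.39 - 11.21) / 100 = 65.808 Ah
t = delta_Ah / I = 65.808 / 40.67 = 1.618 hr

1.618 hr


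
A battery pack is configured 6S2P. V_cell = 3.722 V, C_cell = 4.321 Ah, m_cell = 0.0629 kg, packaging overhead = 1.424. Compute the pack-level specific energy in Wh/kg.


Step 1: V_pack = 6 * 3.722 = 22.332 V
Step 2: C_pack = 2 * 4.321 = 8.642 Ah
Step 3: E_pack = V_pack * C_pack = 22.332 * 8.642 = 192.99 Wh
Step 4: m_pack = 6 * 2 * 0.0629 * 1.424 = 1.0748 kg
Step 5: ED = E_pack / m_pack = 192.99 / 1.0748 = 179.6 Wh/kg

179.6 Wh/kg


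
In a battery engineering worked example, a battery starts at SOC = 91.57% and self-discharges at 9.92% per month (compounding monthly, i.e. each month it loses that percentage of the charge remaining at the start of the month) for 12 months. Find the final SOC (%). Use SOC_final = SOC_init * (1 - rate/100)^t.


Monthly retention factor = 1 - 9.92/100 = 0.9008
Over 12 months: factor^12 = 0.28546
SOC_final = 91.57 * 0.28546 = 26.14%

26.14%


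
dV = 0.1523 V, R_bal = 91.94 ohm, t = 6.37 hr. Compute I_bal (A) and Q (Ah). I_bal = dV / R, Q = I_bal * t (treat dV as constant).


I_bal = dV / R = 0.1523 / 91.94 = 0.0016565 A
Q = I_bal * t = 0.0016565 * 6.37 = 0.01055 Ah

I=0.0016565 A, Q=0.01055 Ah


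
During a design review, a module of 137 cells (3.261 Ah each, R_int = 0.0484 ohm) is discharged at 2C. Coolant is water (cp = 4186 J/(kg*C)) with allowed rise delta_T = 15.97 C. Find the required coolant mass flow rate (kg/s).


Step 1: I = 2 * 3.261 = 6.522 A
Step 2: Q_cell = I^2 * R = 6.522^2 * 0.0484 = 2.0588 W
Step 3: Q_total = 137 * 2.0588 = 282.06 W
Step 4: m_dot = Q_total / (cp * dT) = 282.06 / (4186 * 15.97) = 0.004219 kg/s

0.004219 kg/s


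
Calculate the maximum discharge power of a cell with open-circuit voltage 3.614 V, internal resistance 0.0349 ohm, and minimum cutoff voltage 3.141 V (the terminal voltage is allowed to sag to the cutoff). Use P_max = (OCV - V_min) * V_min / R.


P_max = (OCV - V_min) * V_min / R = (3.614 - 3.141) * 3.141 / 0.0349 = 0.473 * 3.141 / 0.0349 = 42.57 W

42.57 W


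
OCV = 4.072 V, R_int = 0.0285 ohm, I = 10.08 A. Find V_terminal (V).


IR drop = 10.08 * 0.0285 = 0.28728 V
V = 4.072 - 0.28728 = 3.785 V

3.785 V


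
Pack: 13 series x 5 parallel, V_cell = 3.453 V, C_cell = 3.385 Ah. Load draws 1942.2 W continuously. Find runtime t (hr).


Step 1: E_pack = Ns * V_cell * Np * C_cell = 13 * 3.453 * 5 * 3.385 = 759.75 Wh
Step 2: t = E_pack / P = 759.75 / 1942.2 = 0.3912 hr

0.3912 hr


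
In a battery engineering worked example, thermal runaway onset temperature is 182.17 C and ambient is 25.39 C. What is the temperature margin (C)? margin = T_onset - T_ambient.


Safety margin = 182.17 C - 25.39 C = 156.78 C

156.78 C


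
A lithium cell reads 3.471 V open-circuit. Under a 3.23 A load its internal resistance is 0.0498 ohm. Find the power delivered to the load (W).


Step 1: V_terminal = OCV - I*R = 3.471 - 3.23 * 0.0498 = 3.3101 V
Step 2: P_out = V_terminal * I = 3.3101 * 3.23 = 10.69 W

10.69 W


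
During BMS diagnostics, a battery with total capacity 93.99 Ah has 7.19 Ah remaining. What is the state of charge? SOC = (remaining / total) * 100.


SOC = (remaining / total) * 100 = (7.19 / 93.99) * 100 = 7.650%

7.650%


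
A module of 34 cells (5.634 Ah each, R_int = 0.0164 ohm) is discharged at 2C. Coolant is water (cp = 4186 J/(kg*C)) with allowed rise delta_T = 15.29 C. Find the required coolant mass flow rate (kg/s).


Step 1: I = 2 * 5.634 = 11.268 A
Step 2: Q_cell = I^2 * R = 11.268^2 * 0.0164 = 2.0823 W
Step 3: Q_total = 34 * 2.0823 = 70.798 W
Step 4: m_dot = Q_total / (cp * dT) = 70.798 / (4186 * 15.29) = 0.001106 kg/s

0.001106 kg/s


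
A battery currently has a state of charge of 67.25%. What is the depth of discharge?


DOD = 100 - SOC = 100 - 67.25 = 32.75%

32.75%


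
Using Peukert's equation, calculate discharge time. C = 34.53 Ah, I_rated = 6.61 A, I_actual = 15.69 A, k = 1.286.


t_rated = C / I_rated = 34.53 / 6.61 = 5.2239 hr
(I_rated/I)^k = (0.42129)^1.286 = 0.32901
t = t_rated * (I_rated/I)^k = 5.2239 * 0.32901 = 1.719 hr

1.719 hr


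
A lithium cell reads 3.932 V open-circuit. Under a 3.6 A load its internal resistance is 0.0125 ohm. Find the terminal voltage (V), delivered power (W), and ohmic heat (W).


Step 1: V_terminal = OCV - I*R = 3.932 - 3.6 * 0.0125 = 3.887 V
Step 2: P_out = V_terminal * I = 3.887 * 3.6 = 13.99 W
Step 3: Q = I^2 * R = 3.6^2 * 0.0125 = 0.1620 W

V=3.887 V, P=13.99 W, Q=0.1620 W


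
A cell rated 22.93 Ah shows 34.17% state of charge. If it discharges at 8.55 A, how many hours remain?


Step 1: remaining = SOC/100 * C_total = 34.17/100 * 22.93 = 7.8352 Ah
Step 2: t = remaining / I = 7.8352 / 8.55 = 0.9164 hr

0.9164 hr


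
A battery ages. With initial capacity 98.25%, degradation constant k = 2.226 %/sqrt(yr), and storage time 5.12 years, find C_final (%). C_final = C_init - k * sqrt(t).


Step 1: sqrt(5.12 yr) = 2.2627
Step 2: drop = 2.226 * 2.2627 = 5.0368
Step 3: C_final = 98.25 - 5.0368 = 93.21%

93.21%


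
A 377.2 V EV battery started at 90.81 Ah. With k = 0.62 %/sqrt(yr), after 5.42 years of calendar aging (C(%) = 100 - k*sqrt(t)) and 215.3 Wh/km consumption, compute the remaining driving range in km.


Step 1: capacity retention = 100 - 0.62 * sqrt(5.42) = 100 - 0.62 * 2.3281 = 98.557%
Step 2: C_now = 90.81 * 98.557/100 = 89.5 Ah
Step 3: E_pack = V * C_now = 377.2 * 89.5 = 33759 Wh
Step 4: range = E_pack / consumption = 33759 / 215.3 = 156.8 km

156.8 km


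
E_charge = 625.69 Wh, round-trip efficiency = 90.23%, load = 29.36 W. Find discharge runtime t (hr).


Step 1: E_discharge = eta/100 * E_charge = 90.23/100 * 625.69 = 564.56 Wh
Step 2: t = E_discharge / P = 564.56 / 29.36 = 19.23 hr

19.23 hr


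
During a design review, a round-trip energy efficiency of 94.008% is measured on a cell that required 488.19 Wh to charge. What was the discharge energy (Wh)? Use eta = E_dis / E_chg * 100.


E_dis = eta/100 * E_chg = 94.008/100 * 488.19 = 458.9 Wh

458.9 Wh


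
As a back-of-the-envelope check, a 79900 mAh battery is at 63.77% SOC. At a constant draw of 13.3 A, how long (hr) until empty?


Convert: C_total = 79900 mAh = 79.9 Ah
Step 1: remaining = SOC/100 * C_total = 63.77/100 * 79.9 = 50.952 Ah
Step 2: t = remaining / I = 50.952 / 13.3 = 3.831 hr

3.831 hr


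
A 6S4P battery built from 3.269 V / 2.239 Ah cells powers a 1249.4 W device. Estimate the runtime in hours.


Step 1: E_pack = Ns * V_cell * Np * C_cell = 6 * 3.269 * 4 * 2.239 = 175.66 Wh
Step 2: t = E_pack / P = 175.66 / 1249.4 = 0.1406 hr

0.1406 hr


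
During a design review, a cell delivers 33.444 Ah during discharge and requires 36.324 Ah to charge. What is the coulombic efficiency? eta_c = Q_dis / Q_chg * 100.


eta_c = Q_dis / Q_chg * 100 = 33.444 / 36.324 * 100 = 92.07%

92.07%


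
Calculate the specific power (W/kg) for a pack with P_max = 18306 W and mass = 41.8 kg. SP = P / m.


SP = P / m = 18306 / 41.8 = 437.9 W/kg

437.9 W/kg


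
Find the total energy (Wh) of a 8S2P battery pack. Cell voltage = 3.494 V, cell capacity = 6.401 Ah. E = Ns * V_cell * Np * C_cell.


E = Ns * Vcell * Np * Ccell = 8 * 3.494 * 2 * 6.401 = 357.8 Wh

357.8 Wh


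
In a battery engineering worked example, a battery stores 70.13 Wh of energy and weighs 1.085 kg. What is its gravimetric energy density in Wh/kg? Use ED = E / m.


ED = E / m = 70.13 / 1.085 = 64.64 Wh/kg

64.64 Wh/kg


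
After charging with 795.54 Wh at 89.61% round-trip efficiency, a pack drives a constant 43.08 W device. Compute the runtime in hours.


Step 1: E_discharge = eta/100 * E_charge = 89.61/100 * 795.54 = 712.88 Wh
Step 2: t = E_discharge / P = 712.88 / 43.08 = 16.55 hr

16.55 hr


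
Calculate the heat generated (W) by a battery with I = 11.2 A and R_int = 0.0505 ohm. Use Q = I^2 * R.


I^2 = 125.44
Q = 125.44 * 0.0505 = 6.335 W

6.335 W


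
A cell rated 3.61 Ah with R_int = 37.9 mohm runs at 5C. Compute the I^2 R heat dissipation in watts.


Convert: R = 37.9 mohm = 0.0379 ohm
Step 1: I = C_rate * capacity = 5 * 3.61 = 18.05 A
Step 2: Q = I^2 * R = 18.05^2 * 0.0379 = 325.8 * 0.0379 = 12.35 W

12.35 W


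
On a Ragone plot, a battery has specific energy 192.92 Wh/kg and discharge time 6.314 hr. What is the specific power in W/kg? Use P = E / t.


P_specific = E / t = 192.92 / 6.314 = 30.55 W/kg

30.55 W/kg


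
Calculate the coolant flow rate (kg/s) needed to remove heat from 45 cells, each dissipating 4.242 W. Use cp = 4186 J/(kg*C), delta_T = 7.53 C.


Q_total = 45 * 4.242 = 190.89 W
m_dot = Q_total / (cp * dT) = 190.89 / (4186 * 7.53) = 0.006056 kg/s

0.006056 kg/s


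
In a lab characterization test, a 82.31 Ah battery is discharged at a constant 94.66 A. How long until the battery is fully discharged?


t = capacity / current = 82.31 / 94.66 = 0.8695 hr

0.8695 hr


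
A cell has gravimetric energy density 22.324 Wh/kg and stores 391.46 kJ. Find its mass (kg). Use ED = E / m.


Convert: E = 391.46 kJ = 108.74 Wh
m = E / ED = 108.74 / 22.324 = 4.871 kg

4.871 kg


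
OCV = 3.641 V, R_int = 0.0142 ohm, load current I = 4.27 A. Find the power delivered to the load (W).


Step 1: V_terminal = OCV - I*R = 3.641 - 4.27 * 0.0142 = 3.5804 V
Step 2: P_out = V_terminal * I = 3.5804 * 4.27 = 15.29 W

15.29 W


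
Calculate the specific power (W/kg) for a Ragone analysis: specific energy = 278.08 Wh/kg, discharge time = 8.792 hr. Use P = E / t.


P_specific = E / t = 278.08 / 8.792 = 31.63 W/kg

31.63 W/kg


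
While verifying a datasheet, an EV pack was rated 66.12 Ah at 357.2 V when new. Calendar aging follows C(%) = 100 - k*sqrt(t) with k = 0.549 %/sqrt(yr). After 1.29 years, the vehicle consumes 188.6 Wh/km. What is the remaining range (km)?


Step 1: capacity retention = 100 - 0.549 * sqrt(1.29) = 100 - 0.549 * 1.1358 = 99.376%
Step 2: C_now = 66.12 * 99.376/100 = 65.707 Ah
Step 3: E_pack = V * C_now = 357.2 * 65.707 = 23471 Wh
Step 4: range = E_pack / consumption = 23471 / 188.6 = 124.4 km

124.4 km


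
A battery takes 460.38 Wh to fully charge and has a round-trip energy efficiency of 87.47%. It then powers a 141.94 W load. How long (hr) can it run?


Step 1: E_discharge = eta/100 * E_charge = 87.47/100 * 460.38 = 402.69 Wh
Step 2: t = E_discharge / P = 402.69 / 141.94 = 2.837 hr

2.837 hr


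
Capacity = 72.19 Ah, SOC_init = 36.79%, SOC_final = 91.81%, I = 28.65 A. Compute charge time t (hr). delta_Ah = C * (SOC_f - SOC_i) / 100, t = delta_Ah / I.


Step 1: dSOC = 91.81% - 36.79% = 55.02%
Step 2: delta_Ah = 72.19 * 55.02 / 100 = 39.719 Ah
Step 3: t = 39.719 / 28.65 = 1.386 hr

1.386 hr


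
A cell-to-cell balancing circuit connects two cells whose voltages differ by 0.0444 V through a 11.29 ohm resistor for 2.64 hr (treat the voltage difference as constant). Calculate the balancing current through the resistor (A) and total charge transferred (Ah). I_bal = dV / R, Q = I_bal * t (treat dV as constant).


I_bal = dV / R = 0.0444 / 11.29 = 0.0039327 A
Q = I_bal * t = 0.0039327 * 2.64 = 0.01038 Ah

I=0.0039327 A, Q=0.01038 Ah


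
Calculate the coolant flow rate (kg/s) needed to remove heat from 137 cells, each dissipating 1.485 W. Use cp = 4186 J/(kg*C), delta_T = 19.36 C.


Step 1: Total heat Q = 137 * 1.485 W = 203.45 W
Step 2: denom = cp * dT = 4186 * 19.36 = 81041
Step 3: m_dot = 203.45 / 81041 = 0.002510 kg/s

0.002510 kg/s


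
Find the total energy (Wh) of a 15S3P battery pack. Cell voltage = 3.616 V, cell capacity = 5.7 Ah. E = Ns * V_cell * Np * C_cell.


V_pack = 15 * 3.616 = 54.24 V
C_pack = 3 * 5.7 = 17.1 Ah
E = V_pack * C_pack = 54.24 * 17.1 = 927.5 Wh

927.5 Wh


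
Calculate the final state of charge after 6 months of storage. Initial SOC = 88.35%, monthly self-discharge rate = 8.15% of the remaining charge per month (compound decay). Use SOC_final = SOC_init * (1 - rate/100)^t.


decay = (1 - 8.15/100)^6 = 0.60045
SOC_final = 88.35 * 0.60045 = 53.05%

53.05%


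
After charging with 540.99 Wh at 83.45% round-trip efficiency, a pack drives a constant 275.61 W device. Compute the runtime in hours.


Step 1: E_discharge = eta/100 * E_charge = 83.45/100 * 540.99 = 451.46 Wh
Step 2: t = E_discharge / P = 451.46 / 275.61 = 1.638 hr

1.638 hr


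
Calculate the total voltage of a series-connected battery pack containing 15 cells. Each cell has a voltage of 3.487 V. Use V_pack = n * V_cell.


Series voltages add: 15 * 3.487 V = 52.305 V

52.305 V


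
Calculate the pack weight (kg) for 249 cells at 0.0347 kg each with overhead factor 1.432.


Cell mass sum = 249 * 0.0347 = 8.6403 kg
With overhead 1.432: m_pack = 8.6403 * 1.432 = 12.37 kg

12.37 kg


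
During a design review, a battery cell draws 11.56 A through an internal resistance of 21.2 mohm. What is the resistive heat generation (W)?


Convert: R = 21.2 mohm = 0.0212 ohm
Q = I^2 * R = 11.56^2 * 0.0212 = 2.833 W

2.833 W


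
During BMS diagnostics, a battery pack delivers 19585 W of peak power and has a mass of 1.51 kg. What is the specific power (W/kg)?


SP = P / m = 19585 / 1.51 = 12970 W/kg

12970 W/kg


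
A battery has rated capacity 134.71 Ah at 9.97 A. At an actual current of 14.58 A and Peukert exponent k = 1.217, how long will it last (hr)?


Step 1: t_rated = C / I_rated = 134.71 / 9.97 = 13.512 hr
Step 2: ratio = 9.97 / 14.58 = 0.68381
Step 3: ratio^k = 0.68381^1.217 = 0.62967
Step 4: t = t_rated * ratio^k = 13.512 * 0.62967 = 8.508 hr

8.508 hr


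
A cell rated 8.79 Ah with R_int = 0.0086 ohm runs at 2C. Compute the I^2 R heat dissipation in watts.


Step 1: I = C_rate * capacity = 2 * 8.79 = 17.58 A
Step 2: Q = I^2 * R = 17.58^2 * 0.0086 = 309.06 * 0.0086 = 2.658 W

2.658 W


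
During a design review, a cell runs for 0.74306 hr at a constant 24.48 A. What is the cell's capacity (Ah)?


C = I * t = 24.48 * 0.74306 = 18.19 Ah

18.19 Ah


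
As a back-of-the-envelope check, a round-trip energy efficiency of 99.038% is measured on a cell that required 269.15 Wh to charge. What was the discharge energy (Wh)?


E_dis = eta/100 * E_chg = 99.038/100 * 269.15 = 266.6 Wh

266.6 Wh


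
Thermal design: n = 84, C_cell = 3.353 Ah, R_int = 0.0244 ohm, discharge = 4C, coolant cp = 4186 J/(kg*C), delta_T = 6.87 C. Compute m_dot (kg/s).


Step 1: I = 4 * 3.353 = 13.412 A
Step 2: Q_cell = I^2 * R = 13.412^2 * 0.0244 = 4.3891 W
Step 3: Q_total = 84 * 4.3891 = 368.68 W
Step 4: m_dot = Q_total / (cp * dT) = 368.68 / (4186 * 6.87) = 0.01282 kg/s

0.01282 kg/s


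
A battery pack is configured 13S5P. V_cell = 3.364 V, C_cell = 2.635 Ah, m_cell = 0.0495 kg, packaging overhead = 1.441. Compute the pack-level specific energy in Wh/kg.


Step 1: V_pack = 13 * 3.364 = 43.732 V
Step 2: C_pack = 5 * 2.635 = 13.175 Ah
Step 3: E_pack = V_pack * C_pack = 43.732 * 13.175 = 576.17 Wh
Step 4: m_pack = 13 * 5 * 0.0495 * 1.441 = 4.6364 kg
Step 5: ED = E_pack / m_pack = 576.17 / 4.6364 = 124.3 Wh/kg

124.3 Wh/kg


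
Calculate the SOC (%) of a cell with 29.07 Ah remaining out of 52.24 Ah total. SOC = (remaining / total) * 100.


SOC% = 29.07 / 52.24 * 100 = 55.65%

55.65%


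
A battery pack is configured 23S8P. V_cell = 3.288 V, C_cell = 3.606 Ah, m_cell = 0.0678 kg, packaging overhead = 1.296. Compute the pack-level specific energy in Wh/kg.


Step 1: V_pack = 23 * 3.288 = 75.624 V
Step 2: C_pack = 8 * 3.606 = 28.848 Ah
Step 3: E_pack = V_pack * C_pack = 75.624 * 28.848 = 2181.6 Wh
Step 4: m_pack = 23 * 8 * 0.0678 * 1.296 = 16.168 kg
Step 5: ED = E_pack / m_pack = 2181.6 / 16.168 = 134.9 Wh/kg

134.9 Wh/kg


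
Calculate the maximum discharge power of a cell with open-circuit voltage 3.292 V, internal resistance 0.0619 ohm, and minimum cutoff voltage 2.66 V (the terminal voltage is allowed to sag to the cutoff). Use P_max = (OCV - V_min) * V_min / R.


P_max = (OCV - V_min) * V_min / R = (3.292 - 2.66) * 2.66 / 0.0619 = 0.632 * 2.66 / 0.0619 = 27.16 W

27.16 W


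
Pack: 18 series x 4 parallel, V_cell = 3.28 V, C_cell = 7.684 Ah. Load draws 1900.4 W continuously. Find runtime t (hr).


Step 1: E_pack = Ns * V_cell * Np * C_cell = 18 * 3.28 * 4 * 7.684 = 1814.7 Wh
Step 2: t = E_pack / P = 1814.7 / 1900.4 = 0.9549 hr

0.9549 hr


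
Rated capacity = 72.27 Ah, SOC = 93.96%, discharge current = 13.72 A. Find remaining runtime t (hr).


Step 1: remaining = SOC/100 * C_total = 93.96/100 * 72.27 = 67.905 Ah
Step 2: t = remaining / I = 67.905 / 13.72 = 4.949 hr

4.949 hr


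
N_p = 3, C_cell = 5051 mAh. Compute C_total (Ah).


Convert: C_cell = 5051 mAh = 5.051 Ah
C_total = 3 * 5.051 = 15.153 Ah

15.153 Ah


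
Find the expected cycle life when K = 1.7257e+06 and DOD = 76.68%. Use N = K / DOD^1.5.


Step 1: DOD^1.5 = 76.68^1.5 = 671.46
Step 2: N = 1.7257e+06 / 671.46 = 2570 cycles

2570 cycles


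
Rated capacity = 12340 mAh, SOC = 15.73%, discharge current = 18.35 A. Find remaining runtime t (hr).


Convert: C_total = 12340 mAh = 12.34 Ah
Step 1: remaining = SOC/100 * C_total = 15.73/100 * 12.34 = 1.9411 Ah
Step 2: t = remaining / I = 1.9411 / 18.35 = 0.1058 hr

0.1058 hr


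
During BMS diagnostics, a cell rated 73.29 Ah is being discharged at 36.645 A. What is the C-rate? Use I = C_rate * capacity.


C_rate = I / capacity = 36.645 / 73.29 = 0.5C

0.5C


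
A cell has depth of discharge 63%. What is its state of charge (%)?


SOC = 100 - DOD = 100 - 63 = 37%

37%


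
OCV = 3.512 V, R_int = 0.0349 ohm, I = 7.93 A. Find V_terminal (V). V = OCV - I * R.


IR drop = 7.93 * 0.0349 = 0.27676 V
V = 3.512 - 0.27676 = 3.235 V

3.235 V


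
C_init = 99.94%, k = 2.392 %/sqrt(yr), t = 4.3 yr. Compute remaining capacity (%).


sqrt(t) = sqrt(4.3) = 2.0736
C_final = 99.94 - 2.392 * 2.0736 = 94.98%

94.98%


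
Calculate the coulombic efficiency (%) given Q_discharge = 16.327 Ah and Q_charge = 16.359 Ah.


eta_c = Q_dis / Q_chg * 100 = 16.327 / 16.359 * 100 = 99.80%

99.80%


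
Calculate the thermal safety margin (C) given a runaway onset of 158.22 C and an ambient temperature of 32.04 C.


margin = T_onset - T_ambient = 158.22 - 32.04 = 126.18 C

126.18 C


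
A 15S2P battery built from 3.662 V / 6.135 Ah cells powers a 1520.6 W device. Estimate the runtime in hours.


Step 1: E_pack = Ns * V_cell * Np * C_cell = 15 * 3.662 * 2 * 6.135 = 673.99 Wh
Step 2: t = E_pack / P = 673.99 / 1520.6 = 0.4432 hr

0.4432 hr


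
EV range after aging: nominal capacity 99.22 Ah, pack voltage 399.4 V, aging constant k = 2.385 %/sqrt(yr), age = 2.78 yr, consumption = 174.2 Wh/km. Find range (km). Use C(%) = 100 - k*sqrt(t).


Step 1: capacity retention = 100 - 2.385 * sqrt(2.78) = 100 - 2.385 * 1.6673 = 96.023%
Step 2: C_now = 99.22 * 96.023/100 = 95.274 Ah
Step 3: E_pack = V * C_now = 399.4 * 95.274 = 38052 Wh
Step 4: range = E_pack / consumption = 38052 / 174.2 = 218.4 km

218.4 km


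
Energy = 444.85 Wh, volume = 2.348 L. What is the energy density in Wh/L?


Volumetric ED = 444.85 Wh / 2.348 L = 189.5 Wh/L

189.5 Wh/L


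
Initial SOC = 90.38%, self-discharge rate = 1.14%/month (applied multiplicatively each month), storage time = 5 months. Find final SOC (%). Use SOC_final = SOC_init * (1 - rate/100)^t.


Monthly retention factor = 1 - 1.14/100 = 0.9886
Over 5 months: factor^5 = 0.94428
SOC_final = 90.38 * 0.94428 = 85.34%

85.34%


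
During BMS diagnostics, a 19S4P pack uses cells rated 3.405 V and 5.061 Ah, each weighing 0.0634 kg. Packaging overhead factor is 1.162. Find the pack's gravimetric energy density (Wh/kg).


Step 1: V_pack = 19 * 3.405 = 64.695 V
Step 2: C_pack = 4 * 5.061 = 20.244 Ah
Step 3: E_pack = V_pack * C_pack = 64.695 * 20.244 = 1309.7 Wh
Step 4: m_pack = 19 * 4 * 0.0634 * 1.162 = 5.599 kg
Step 5: ED = E_pack / m_pack = 1309.7 / 5.599 = 233.9 Wh/kg

233.9 Wh/kg


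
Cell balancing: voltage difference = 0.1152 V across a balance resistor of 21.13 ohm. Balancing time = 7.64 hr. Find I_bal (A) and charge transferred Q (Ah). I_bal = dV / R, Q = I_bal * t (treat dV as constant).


I_bal = dV / R = 0.1152 / 21.13 = 0.005452 A
Q = I_bal * t = 0.005452 * 7.64 = 0.04165 Ah

I=0.005452 A, Q=0.04165 Ah


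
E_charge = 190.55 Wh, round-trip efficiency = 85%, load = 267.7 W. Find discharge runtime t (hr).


Step 1: E_discharge = eta/100 * E_charge = 85/100 * 190.55 = 161.97 Wh
Step 2: t = E_discharge / P = 161.97 / 267.7 = 0.6050 hr

0.6050 hr


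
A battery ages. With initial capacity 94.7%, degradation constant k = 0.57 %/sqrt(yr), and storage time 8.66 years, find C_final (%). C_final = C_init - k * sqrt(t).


Step 1: sqrt(8.66 yr) = 2.9428
Step 2: drop = 0.57 * 2.9428 = 1.6774
Step 3: C_final = 94.7 - 1.6774 = 93.02%

93.02%


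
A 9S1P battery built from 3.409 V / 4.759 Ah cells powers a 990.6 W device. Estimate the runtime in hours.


Step 1: E_pack = Ns * V_cell * Np * C_cell = 9 * 3.409 * 1 * 4.759 = 146.01 Wh
Step 2: t = E_pack / P = 146.01 / 990.6 = 0.1474 hr

0.1474 hr


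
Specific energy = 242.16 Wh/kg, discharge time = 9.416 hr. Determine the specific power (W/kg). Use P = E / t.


P_specific = E / t = 242.16 / 9.416 = 25.72 W/kg

25.72 W/kg


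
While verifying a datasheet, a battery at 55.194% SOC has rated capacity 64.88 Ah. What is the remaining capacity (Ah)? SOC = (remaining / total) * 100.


remaining = SOC / 100 * total = 55.194 / 100 * 64.88 = 35.81 Ah

35.81 Ah


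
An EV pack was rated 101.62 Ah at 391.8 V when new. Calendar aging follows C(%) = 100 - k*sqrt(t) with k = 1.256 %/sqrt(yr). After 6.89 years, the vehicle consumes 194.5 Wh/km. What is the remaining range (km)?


Step 1: capacity retention = 100 - 1.256 * sqrt(6.89) = 100 - 1.256 * 2.6249 = 96.703%
Step 2: C_now = 101.62 * 96.703/100 = 98.27 Ah
Step 3: E_pack = V * C_now = 391.8 * 98.27 = 38502 Wh
Step 4: range = E_pack / consumption = 38502 / 194.5 = 198.0 km

198.0 km


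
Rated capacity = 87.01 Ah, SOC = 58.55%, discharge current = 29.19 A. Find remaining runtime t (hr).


Step 1: remaining = SOC/100 * C_total = 58.55/100 * 87.01 = 50.944 Ah
Step 2: t = remaining / I = 50.944 / 29.19 = 1.745 hr

1.745 hr


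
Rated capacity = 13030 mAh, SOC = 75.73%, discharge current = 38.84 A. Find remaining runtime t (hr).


Convert: C_total = 13030 mAh = 13.03 Ah
Step 1: remaining = SOC/100 * C_total = 75.73/100 * 13.03 = 9.8676 Ah
Step 2: t = remaining / I = 9.8676 / 38.84 = 0.2541 hr

0.2541 hr


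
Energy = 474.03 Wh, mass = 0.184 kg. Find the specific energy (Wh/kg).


ED = E / m = 474.03 / 0.184 = 2576 Wh/kg

2576 Wh/kg


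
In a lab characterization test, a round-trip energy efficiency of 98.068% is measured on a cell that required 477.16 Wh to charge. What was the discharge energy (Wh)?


E_dis = eta/100 * E_chg = 98.068/100 * 477.16 = 467.9 Wh

467.9 Wh


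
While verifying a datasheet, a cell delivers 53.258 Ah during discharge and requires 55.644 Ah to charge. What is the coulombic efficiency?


eta_c = Q_dis / Q_chg * 100 = 53.258 / 55.644 * 100 = 95.71%

95.71%


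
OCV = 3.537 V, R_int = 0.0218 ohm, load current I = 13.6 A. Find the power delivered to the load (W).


Step 1: V_terminal = OCV - I*R = 3.537 - 13.6 * 0.0218 = 3.2405 V
Step 2: P_out = V_terminal * I = 3.2405 * 13.6 = 44.07 W

44.07 W


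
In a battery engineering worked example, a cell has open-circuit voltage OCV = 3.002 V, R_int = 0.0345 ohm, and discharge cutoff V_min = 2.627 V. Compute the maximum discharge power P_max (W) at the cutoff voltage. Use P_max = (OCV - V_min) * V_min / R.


P_max = (OCV - V_min) * V_min / R = (3.002 - 2.627) * 2.627 / 0.0345 = 0.375 * 2.627 / 0.0345 = 28.55 W

28.55 W


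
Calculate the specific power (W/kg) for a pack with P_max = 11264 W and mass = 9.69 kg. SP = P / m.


Specific power = 11264 W / 9.69 kg = 1162 W/kg

1162 W/kg


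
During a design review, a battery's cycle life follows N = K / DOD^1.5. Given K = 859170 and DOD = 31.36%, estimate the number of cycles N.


DOD^1.5 = 175.62
N = K / DOD^1.5 = 859170 / 175.62 = 4892

4892 cycles


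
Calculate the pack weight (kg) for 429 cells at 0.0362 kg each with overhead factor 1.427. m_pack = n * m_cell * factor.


m_pack = n * m_cell * overhead = 429 * 0.0362 * 1.427 = 22.16 kg

22.16 kg


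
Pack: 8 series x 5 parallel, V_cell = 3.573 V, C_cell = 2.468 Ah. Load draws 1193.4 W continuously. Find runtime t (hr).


Step 1: E_pack = Ns * V_cell * Np * C_cell = 8 * 3.573 * 5 * 2.468 = 352.73 Wh
Step 2: t = E_pack / P = 352.73 / 1193.4 = 0.2956 hr

0.2956 hr


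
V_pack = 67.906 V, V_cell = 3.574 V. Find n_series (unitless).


n = V_pack / V_cell = 67.906 / 3.574 = 19

19


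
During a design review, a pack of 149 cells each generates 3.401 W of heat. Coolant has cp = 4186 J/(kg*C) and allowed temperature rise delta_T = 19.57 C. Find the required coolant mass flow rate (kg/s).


Q_total = 149 * 3.401 = 506.75 W
m_dot = Q_total / (cp * dT) = 506.75 / (4186 * 19.57) = 0.006186 kg/s

0.006186 kg/s


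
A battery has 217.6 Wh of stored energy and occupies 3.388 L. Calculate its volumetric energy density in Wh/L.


Volumetric ED = 217.6 Wh / 3.388 L = 64.23 Wh/L

64.23 Wh/L


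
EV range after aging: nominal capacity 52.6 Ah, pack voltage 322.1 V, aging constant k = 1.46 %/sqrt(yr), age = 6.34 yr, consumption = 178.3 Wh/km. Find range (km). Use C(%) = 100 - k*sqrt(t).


Step 1: capacity retention = 100 - 1.46 * sqrt(6.34) = 100 - 1.46 * 2.5179 = 96.324%
Step 2: C_now = 52.6 * 96.324/100 = 50.666 Ah
Step 3: E_pack = V * C_now = 322.1 * 50.666 = 16320 Wh
Step 4: range = E_pack / consumption = 16320 / 178.3 = 91.53 km

91.53 km


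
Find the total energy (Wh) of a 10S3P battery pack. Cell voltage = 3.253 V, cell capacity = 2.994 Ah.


V_pack = 10 * 3.253 = 32.53 V
C_pack = 3 * 2.994 = 8.982 Ah
E = V_pack * C_pack = 32.53 * 8.982 = 292.2 Wh

292.2 Wh


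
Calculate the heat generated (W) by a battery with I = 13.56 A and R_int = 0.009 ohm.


Q = I^2 * R = 13.56^2 * 0.009 = 1.655 W

1.655 W


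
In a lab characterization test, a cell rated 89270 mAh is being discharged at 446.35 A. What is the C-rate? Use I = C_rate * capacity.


Convert: capacity = 89270 mAh = 89.27 Ah
C_rate = I / capacity = 446.35 / 89.27 = 5C

5C


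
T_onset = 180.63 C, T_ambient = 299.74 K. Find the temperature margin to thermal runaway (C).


Convert: T_ambient = 299.74 K = 26.59 C
margin = 180.63 - 26.59 = 154.04 C

154.04 C


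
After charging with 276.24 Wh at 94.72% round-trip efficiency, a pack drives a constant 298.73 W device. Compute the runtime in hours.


Step 1: E_discharge = eta/100 * E_charge = 94.72/100 * 276.24 = 261.65 Wh
Step 2: t = E_discharge / P = 261.65 / 298.73 = 0.8759 hr

0.8759 hr


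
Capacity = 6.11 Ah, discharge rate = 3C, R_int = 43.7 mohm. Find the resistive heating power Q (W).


Convert: R = 43.7 mohm = 0.0437 ohm
Step 1: I = C_rate * capacity = 3 * 6.11 = 18.33 A
Step 2: Q = I^2 * R = 18.33^2 * 0.0437 = 335.99 * 0.0437 = 14.68 W

14.68 W


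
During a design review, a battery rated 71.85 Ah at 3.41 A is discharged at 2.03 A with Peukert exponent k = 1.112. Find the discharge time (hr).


Step 1: t_rated = C / I_rated = 71.85 / 3.41 = 21.07 hr
Step 2: ratio = 3.41 / 2.03 = 1.6798
Step 3: ratio^k = 1.6798^1.112 = 1.7803
Step 4: t = t_rated * ratio^k = 21.07 * 1.7803 = 37.51 hr

37.51 hr


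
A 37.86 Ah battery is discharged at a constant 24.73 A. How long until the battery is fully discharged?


Runtime = 37.86 Ah / 24.73 A = 1.531 hr

1.531 hr


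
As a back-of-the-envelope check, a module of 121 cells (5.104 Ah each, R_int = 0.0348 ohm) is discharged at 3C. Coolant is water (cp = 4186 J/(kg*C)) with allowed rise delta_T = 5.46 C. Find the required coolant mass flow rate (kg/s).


Step 1: I = 3 * 5.104 = 15.312 A
Step 2: Q_cell = I^2 * R = 15.312^2 * 0.0348 = 8.1591 W
Step 3: Q_total = 121 * 8.1591 = 987.25 W
Step 4: m_dot = Q_total / (cp * dT) = 987.25 / (4186 * 5.46) = 0.04320 kg/s

0.04320 kg/s


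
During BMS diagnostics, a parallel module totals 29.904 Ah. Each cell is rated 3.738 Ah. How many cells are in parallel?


n = C_total / C_cell = 29.904 / 3.738 = 8

8


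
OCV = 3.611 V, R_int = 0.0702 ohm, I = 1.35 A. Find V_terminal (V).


IR drop = 1.35 * 0.0702 = 0.09477 V
V = 3.611 - 0.09477 = 3.516 V

3.516 V


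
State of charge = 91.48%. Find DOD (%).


DOD = 100 - SOC = 100 - 91.48 = 8.52%

8.52%


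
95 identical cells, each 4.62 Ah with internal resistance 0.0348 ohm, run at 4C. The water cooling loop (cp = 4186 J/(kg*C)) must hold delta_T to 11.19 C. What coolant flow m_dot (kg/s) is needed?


Step 1: I = 4 * 4.62 = 18.48 A
Step 2: Q_cell = I^2 * R = 18.48^2 * 0.0348 = 11.885 W
Step 3: Q_total = 95 * 11.885 = 1129.1 W
Step 4: m_dot = Q_total / (cp * dT) = 1129.1 / (4186 * 11.19) = 0.02410 kg/s

0.02410 kg/s


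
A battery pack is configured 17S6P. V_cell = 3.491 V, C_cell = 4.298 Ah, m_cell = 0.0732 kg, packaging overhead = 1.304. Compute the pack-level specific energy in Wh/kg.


Step 1: V_pack = 17 * 3.491 = 59.347 V
Step 2: C_pack = 6 * 4.298 = 25.788 Ah
Step 3: E_pack = V_pack * C_pack = 59.347 * 25.788 = 1530.4 Wh
Step 4: m_pack = 17 * 6 * 0.0732 * 1.304 = 9.7362 kg
Step 5: ED = E_pack / m_pack = 1530.4 / 9.7362 = 157.2 Wh/kg

157.2 Wh/kg


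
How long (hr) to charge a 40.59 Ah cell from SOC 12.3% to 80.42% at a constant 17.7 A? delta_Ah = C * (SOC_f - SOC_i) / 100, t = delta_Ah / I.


delta_Ah = 40.59 * (80.42 - 12.3) / 100 = 27.65 Ah
t = delta_Ah / I = 27.65 / 17.7 = 1.562 hr

1.562 hr


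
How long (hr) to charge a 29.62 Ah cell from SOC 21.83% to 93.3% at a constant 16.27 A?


delta_Ah = 29.62 * (93.3 - 21.83) / 100 = 21.169 Ah
t = delta_Ah / I = 21.169 / 16.27 = 1.301 hr

1.301 hr


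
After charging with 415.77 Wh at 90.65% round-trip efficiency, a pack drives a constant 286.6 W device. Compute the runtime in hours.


Step 1: E_discharge = eta/100 * E_charge = 90.65/100 * 415.77 = 376.9 Wh
Step 2: t = E_discharge / P = 376.9 / 286.6 = 1.315 hr

1.315 hr


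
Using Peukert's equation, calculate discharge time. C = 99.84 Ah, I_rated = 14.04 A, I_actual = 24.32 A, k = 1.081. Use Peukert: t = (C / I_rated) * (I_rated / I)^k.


t_rated = C / I_rated = 99.84 / 14.04 = 7.1111 hr
(I_rated/I)^k = (0.5773)^1.081 = 0.55217
t = t_rated * (I_rated/I)^k = 7.1111 * 0.55217 = 3.927 hr

3.927 hr


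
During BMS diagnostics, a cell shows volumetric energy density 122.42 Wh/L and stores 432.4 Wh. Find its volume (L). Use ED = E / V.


V = E / ED = 432.4 / 122.42 = 3.532 L

3.532 L


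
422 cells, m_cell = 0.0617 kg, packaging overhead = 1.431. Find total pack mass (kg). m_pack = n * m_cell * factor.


Cell mass sum = 422 * 0.0617 = 26.037 kg
With overhead 1.431: m_pack = 26.037 * 1.431 = 37.26 kg

37.26 kg


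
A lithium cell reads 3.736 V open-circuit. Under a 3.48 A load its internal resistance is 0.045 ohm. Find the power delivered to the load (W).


Step 1: V_terminal = OCV - I*R = 3.736 - 3.48 * 0.045 = 3.5794 V
Step 2: P_out = V_terminal * I = 3.5794 * 3.48 = 12.46 W

12.46 W


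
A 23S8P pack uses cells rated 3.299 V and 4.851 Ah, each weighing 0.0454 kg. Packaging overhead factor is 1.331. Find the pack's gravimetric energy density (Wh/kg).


Step 1: V_pack = 23 * 3.299 = 75.877 V
Step 2: C_pack = 8 * 4.851 = 38.808 Ah
Step 3: E_pack = V_pack * C_pack = 75.877 * 38.808 = 2944.6 Wh
Step 4: m_pack = 23 * 8 * 0.0454 * 1.331 = 11.119 kg
Step 5: ED = E_pack / m_pack = 2944.6 / 11.119 = 264.8 Wh/kg

264.8 Wh/kg


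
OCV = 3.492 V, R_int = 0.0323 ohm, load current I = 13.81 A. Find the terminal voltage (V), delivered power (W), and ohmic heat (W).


Step 1: V_terminal = OCV - I*R = 3.492 - 13.81 * 0.0323 = 3.0459 V
Step 2: P_out = V_terminal * I = 3.0459 * 13.81 = 42.06 W
Step 3: Q = I^2 * R = 13.81^2 * 0.0323 = 6.160 W

V=3.0459 V, P=42.06 W, Q=6.160 W


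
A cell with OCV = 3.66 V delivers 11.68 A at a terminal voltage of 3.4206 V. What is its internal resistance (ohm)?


R = (OCV - V) / I = (3.66 - 3.4206) / 11.68 = 0.02050 ohm

0.02050 ohm


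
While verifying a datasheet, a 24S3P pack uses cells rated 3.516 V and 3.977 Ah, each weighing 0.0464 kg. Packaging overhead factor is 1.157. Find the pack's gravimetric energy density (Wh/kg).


Step 1: V_pack = 24 * 3.516 = 84.384 V
Step 2: C_pack = 3 * 3.977 = 11.931 Ah
Step 3: E_pack = V_pack * C_pack = 84.384 * 11.931 = 1006.8 Wh
Step 4: m_pack = 24 * 3 * 0.0464 * 1.157 = 3.8653 kg
Step 5: ED = E_pack / m_pack = 1006.8 / 3.8653 = 260.5 Wh/kg

260.5 Wh/kg


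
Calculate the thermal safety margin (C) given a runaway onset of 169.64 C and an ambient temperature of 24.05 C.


margin = T_onset - T_ambient = 169.64 - 24.05 = 145.59 C

145.59 C


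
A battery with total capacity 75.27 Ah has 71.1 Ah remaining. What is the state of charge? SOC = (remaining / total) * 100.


SOC% = 71.1 / 75.27 * 100 = 94.46%

94.46%


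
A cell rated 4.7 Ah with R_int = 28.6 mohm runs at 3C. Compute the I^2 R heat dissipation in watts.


Convert: R = 28.6 mohm = 0.0286 ohm
Step 1: I = C_rate * capacity = 3 * 4.7 = 14.1 A
Step 2: Q = I^2 * R = 14.1^2 * 0.0286 = 198.81 * 0.0286 = 5.686 W

5.686 W


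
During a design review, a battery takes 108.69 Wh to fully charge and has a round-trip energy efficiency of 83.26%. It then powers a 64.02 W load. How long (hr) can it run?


Step 1: E_discharge = eta/100 * E_charge = 83.26/100 * 108.69 = 90.495 Wh
Step 2: t = E_discharge / P = 90.495 / 64.02 = 1.414 hr

1.414 hr


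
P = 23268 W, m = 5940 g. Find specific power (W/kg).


Convert: m = 5940 g = 5.94 kg
SP = P / m = 23268 / 5.94 = 3917 W/kg

3917 W/kg


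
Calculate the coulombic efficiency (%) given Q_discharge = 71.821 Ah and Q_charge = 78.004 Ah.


Coulombic efficiency = 71.821/78.004 * 100% = 92.07%

92.07%


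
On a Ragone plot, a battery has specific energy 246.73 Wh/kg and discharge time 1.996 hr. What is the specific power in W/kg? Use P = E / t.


Specific power = 246.73 Wh/kg / 1.996 hr = 123.6 W/kg

123.6 W/kg


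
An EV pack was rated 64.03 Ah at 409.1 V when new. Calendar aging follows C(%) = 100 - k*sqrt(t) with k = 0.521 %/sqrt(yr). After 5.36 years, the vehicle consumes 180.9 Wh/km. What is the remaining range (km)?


Step 1: capacity retention = 100 - 0.521 * sqrt(5.36) = 100 - 0.521 * 2.3152 = 98.794%
Step 2: C_now = 64.03 * 98.794/100 = 63.258 Ah
Step 3: E_pack = V * C_now = 409.1 * 63.258 = 25879 Wh
Step 4: range = E_pack / consumption = 25879 / 180.9 = 143.1 km

143.1 km


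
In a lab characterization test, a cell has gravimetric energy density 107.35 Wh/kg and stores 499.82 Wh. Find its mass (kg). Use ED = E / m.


m = E / ED = 499.82 / 107.35 = 4.656 kg

4.656 kg


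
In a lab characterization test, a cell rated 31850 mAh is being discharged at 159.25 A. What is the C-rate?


Convert: capacity = 31850 mAh = 31.85 Ah
C_rate = I / capacity = 159.25 / 31.85 = 5C

5C


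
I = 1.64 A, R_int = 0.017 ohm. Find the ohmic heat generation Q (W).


I^2 = 2.6896
Q = 2.6896 * 0.017 = 0.04572 W

0.04572 W


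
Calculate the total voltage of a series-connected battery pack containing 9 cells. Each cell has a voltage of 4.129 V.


Series voltages add: 9 * 4.129 V = 37.161 V

37.161 V


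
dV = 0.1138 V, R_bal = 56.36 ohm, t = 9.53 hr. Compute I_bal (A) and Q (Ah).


I_bal = dV / R = 0.1138 / 56.36 = 0.0020192 A
Q = I_bal * t = 0.0020192 * 9.53 = 0.01924 Ah

I=0.0020192 A, Q=0.01924 Ah


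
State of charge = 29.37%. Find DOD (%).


DOD = 100 - SOC = 100 - 29.37 = 70.63%

70.63%


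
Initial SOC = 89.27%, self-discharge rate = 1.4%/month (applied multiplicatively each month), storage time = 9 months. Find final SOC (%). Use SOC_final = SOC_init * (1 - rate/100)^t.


Monthly retention factor = 1 - 1.4/100 = 0.986
Over 9 months: factor^9 = 0.88083
SOC_final = 89.27 * 0.88083 = 78.63%

78.63%


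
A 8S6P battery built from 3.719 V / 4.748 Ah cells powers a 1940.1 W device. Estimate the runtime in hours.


Step 1: E_pack = Ns * V_cell * Np * C_cell = 8 * 3.719 * 6 * 4.748 = 847.57 Wh
Step 2: t = E_pack / P = 847.57 / 1940.1 = 0.4369 hr

0.4369 hr
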